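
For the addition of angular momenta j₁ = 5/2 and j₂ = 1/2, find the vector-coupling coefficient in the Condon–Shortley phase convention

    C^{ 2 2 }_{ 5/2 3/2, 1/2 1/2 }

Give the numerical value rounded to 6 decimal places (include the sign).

−√(1/6) ≈ -0.408248

√[5·1!4!0!/6! · 4!1!1!0!4!0!] = √(96)
  +(−1)^1/∏(1,0,0,0,4,0)! = -1/24  (running -1/24)
⟨..|..⟩ = √(96)·(-1/24) = -0.408248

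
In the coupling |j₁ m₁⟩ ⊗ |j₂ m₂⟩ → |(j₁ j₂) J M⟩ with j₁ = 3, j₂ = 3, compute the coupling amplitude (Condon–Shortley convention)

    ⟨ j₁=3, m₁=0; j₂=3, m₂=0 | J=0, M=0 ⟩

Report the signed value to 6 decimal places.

−√(1/7) ≈ -0.377964

j₁+j₂−J=6  J+j₁−j₂=0  J−j₁+j₂=0  j₁+j₂+J+1=7
(j₁±m₁, j₂±m₂, J±M) = (3,3,3,3,0,0)
P² = 1296/7
sum k=3..3:
  [3] −1/36 = -1/36
S = -1/36
C² = P²·S² = 1/7 ; C = -0.377964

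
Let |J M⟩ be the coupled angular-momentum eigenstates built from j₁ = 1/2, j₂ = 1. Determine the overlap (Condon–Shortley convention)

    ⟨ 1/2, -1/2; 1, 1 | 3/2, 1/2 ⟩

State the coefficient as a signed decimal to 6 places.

j₁+j₂−J=0  J+j₁−j₂=1  J−j₁+j₂=2  j₁+j₂+J+1=4
(j₁±m₁, j₂±m₂, J±M) = (0,1,2,0,2,1)
P² = 4/3
sum k=0..0:
  [0] +1/2 = 1/2
S = 1/2
C² = P²·S² = 1/3 ; C = +0.577350

+√(1/3) ≈ +0.577350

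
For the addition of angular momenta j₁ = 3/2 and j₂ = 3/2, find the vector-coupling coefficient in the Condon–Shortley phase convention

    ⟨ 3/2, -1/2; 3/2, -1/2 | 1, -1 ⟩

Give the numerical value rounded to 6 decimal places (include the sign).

−√(2/5) ≈ -0.632456

j₁+j₂−J=2  J+j₁−j₂=1  J−j₁+j₂=1  j₁+j₂+J+1=5
(j₁±m₁, j₂±m₂, J±M) = (1,2,1,2,0,2)
P² = 2/5
sum k=1..1:
  [1] −1/1 = -1
S = -1
C² = P²·S² = 2/5 ; C = -0.632456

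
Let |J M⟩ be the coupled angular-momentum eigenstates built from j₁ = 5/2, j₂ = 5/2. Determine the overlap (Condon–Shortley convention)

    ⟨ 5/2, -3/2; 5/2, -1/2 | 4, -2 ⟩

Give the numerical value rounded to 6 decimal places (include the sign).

j₁+j₂−J=1  J+j₁−j₂=4  J−j₁+j₂=4  j₁+j₂+J+1=10
(j₁±m₁, j₂±m₂, J±M) = (1,4,2,3,2,6)
P² = 20736/35
sum k=0..1:
  [0] +1/96 = 1/96
  [1] −1/36 = -1/36
S = -5/288
C² = P²·S² = 5/28 ; C = -0.422577

−√(5/28) ≈ -0.422577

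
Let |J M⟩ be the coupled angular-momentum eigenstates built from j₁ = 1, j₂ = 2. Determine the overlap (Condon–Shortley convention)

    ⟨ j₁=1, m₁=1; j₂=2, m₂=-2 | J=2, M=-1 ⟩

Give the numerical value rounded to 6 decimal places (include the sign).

+0.577350  (= +√(1/3))

√[5·1!1!3!/6! · 2!0!0!4!1!3!] = √(12)
  +(−1)^0/∏(0,1,0,0,1,3)! = 1/6  (running 1/6)
⟨..|..⟩ = √(12)·(1/6) = +0.577350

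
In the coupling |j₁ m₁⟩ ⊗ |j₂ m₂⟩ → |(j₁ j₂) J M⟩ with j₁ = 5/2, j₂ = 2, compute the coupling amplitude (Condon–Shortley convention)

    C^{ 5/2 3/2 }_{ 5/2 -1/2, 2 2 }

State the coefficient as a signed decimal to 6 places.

+√(27/70) ≈ +0.621059

triangle: 2!·3!·2!/8! = 24/40320
(j±m)!: 2!·3!·4!·0!·4!·1! = 6912
prefactor² = (2J+1)·Δ·N² = 864/35
  k=2: +1/(2!·0!·1!·2!·2!·0!) = 1/8
Σ = 1/8  ⇒  CG² = 864/35·1/8² = 27/70
CG = +√(27/70) = +0.621059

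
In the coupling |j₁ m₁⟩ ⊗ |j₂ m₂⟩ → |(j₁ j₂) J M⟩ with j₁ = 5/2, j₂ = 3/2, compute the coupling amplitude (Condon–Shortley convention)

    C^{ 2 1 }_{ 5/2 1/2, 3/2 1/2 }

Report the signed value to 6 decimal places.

-0.545545

j₁+j₂−J=2  J+j₁−j₂=3  J−j₁+j₂=1  j₁+j₂+J+1=7
(j₁±m₁, j₂±m₂, J±M) = (3,2,2,1,3,1)
P² = 12/7
sum k=1..2:
  [1] −1/2 = -1/2
  [2] +1/12 = 1/12
S = -5/12
C² = P²·S² = 25/84 ; C = -0.545545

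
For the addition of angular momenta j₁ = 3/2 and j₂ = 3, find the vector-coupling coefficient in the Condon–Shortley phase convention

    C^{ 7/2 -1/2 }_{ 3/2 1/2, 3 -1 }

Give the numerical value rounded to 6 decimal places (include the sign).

j₁+j₂−J=1  J+j₁−j₂=2  J−j₁+j₂=5  j₁+j₂+J+1=9
(j₁±m₁, j₂±m₂, J±M) = (2,1,2,4,3,4)
P² = 512/7
sum k=0..1:
  [0] +1/12 = 1/12
  [1] −1/48 = -1/48
S = 1/16
C² = P²·S² = 2/7 ; C = +0.534522

+√(2/7) = +0.534522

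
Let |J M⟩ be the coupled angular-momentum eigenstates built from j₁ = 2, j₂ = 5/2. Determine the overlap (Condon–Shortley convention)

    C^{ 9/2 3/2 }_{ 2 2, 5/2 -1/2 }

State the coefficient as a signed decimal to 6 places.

j₁+j₂−J=0  J+j₁−j₂=4  J−j₁+j₂=5  j₁+j₂+J+1=10
(j₁±m₁, j₂±m₂, J±M) = (4,0,2,3,6,3)
P² = 69120/7
sum k=0..0:
  [0] +1/288 = 1/288
S = 1/288
C² = P²·S² = 5/42 ; C = +0.345033

+0.345033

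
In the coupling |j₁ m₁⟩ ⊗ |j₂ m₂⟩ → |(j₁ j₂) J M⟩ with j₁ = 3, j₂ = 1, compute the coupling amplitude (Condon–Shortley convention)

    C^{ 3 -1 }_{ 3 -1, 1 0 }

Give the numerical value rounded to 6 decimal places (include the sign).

−√(1/12) ≈ -0.288675

triangle: 1!*5!*1!/8! = 120/40320
(j±m)!: 2!*4!*1!*1!*2!*4! = 2304
prefactor² = (2J+1)*Δ*N² = 48
  k=0: +1/(0!*1!*4!*1!*1!*0!) = 1/24
  k=1: −1/(1!*0!*3!*0!*2!*1!) = -1/12
Σ = -1/24  ⇒  CG² = 48*(-1/24)² = 1/12
CG = −√(1/12) = -0.288675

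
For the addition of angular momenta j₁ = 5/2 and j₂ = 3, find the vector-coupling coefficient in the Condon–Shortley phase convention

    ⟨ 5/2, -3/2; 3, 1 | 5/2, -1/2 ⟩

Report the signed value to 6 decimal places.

√[6·3!2!3!/9! · 1!4!4!2!2!3!] = √(576/35)
  +(−1)^2/∏(2,1,2,2,0,1)! = 1/8  (running 1/8)
  +(−1)^3/∏(3,0,1,1,1,2)! = -1/12  (running 1/24)
⟨..|..⟩ = √(576/35)·(1/24) = +0.169031

+√(1/35) ≈ +0.169031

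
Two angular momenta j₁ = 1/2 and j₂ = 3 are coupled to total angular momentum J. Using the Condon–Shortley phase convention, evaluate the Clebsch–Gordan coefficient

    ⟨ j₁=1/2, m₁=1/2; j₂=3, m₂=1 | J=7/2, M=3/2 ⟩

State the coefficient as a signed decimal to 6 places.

j₁+j₂−J=0  J+j₁−j₂=1  J−j₁+j₂=6  j₁+j₂+J+1=8
(j₁±m₁, j₂±m₂, J±M) = (1,0,4,2,5,2)
P² = 11520/7
sum k=0..0:
  [0] +1/48 = 1/48
S = 1/48
C² = P²·S² = 5/7 ; C = +0.845154

+0.845154  (= +√(5/7))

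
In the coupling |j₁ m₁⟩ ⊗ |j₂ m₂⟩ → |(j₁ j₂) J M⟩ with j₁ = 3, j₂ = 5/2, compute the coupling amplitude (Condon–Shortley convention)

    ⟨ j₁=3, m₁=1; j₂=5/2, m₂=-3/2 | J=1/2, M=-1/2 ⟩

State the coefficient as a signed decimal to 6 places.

-0.308607

j₁+j₂−J=5  J+j₁−j₂=1  J−j₁+j₂=0  j₁+j₂+J+1=7
(j₁±m₁, j₂±m₂, J±M) = (4,2,1,4,0,1)
P² = 384/7
sum k=1..1:
  [1] −1/24 = -1/24
S = -1/24
C² = P²·S² = 2/21 ; C = -0.308607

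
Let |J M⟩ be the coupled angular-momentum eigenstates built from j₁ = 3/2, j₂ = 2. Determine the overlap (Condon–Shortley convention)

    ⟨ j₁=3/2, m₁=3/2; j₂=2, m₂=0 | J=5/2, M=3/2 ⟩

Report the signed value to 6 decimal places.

+√(18/35) ≈ +0.717137

triangle: 1!·2!·3!/7! = 12/5040
(j±m)!: 3!·0!·2!·2!·4!·1! = 576
prefactor² = (2J+1)·Δ·N² = 288/35
  k=0: +1/(0!·1!·0!·2!·2!·1!) = 1/4
Σ = 1/4  ⇒  CG² = 288/35·1/4² = 18/35
CG = +√(18/35) = +0.717137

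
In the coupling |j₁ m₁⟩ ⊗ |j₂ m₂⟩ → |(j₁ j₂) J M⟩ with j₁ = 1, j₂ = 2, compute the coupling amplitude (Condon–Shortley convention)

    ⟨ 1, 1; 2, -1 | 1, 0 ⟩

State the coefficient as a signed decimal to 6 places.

triangle: 2!·0!·2!/5! = 4/120
(j±m)!: 2!·0!·1!·3!·1!·1! = 12
prefactor² = (2J+1)·Δ·N² = 6/5
  k=0: +1/(0!·2!·0!·1!·0!·1!) = 1/2
Σ = 1/2  ⇒  CG² = 6/5·1/2² = 3/10
CG = +√(3/10) = +0.547723

+0.547723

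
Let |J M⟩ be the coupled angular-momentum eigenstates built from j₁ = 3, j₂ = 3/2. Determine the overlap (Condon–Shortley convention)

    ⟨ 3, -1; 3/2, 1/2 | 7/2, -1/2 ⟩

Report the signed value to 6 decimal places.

−√(2/7) ≈ -0.534522

j₁+j₂−J=1  J+j₁−j₂=5  J−j₁+j₂=2  j₁+j₂+J+1=9
(j₁±m₁, j₂±m₂, J±M) = (2,4,2,1,3,4)
P² = 512/7
sum k=0..1:
  [0] +1/48 = 1/48
  [1] −1/12 = -1/12
S = -1/16
C² = P²·S² = 2/7 ; C = -0.534522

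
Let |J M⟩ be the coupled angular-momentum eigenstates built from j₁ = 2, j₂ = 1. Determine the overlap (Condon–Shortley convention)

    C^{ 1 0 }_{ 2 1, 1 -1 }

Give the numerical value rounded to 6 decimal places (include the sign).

triangle: 2!·2!·0!/5! = 4/120
(j±m)!: 3!·1!·0!·2!·1!·1! = 12
prefactor² = (2J+1)·Δ·N² = 6/5
  k=0: +1/(0!·2!·1!·0!·1!·0!) = 1/2
Σ = 1/2  ⇒  CG² = 6/5·1/2² = 3/10
CG = +√(3/10) = +0.547723

+0.547723  (= +√(3/10))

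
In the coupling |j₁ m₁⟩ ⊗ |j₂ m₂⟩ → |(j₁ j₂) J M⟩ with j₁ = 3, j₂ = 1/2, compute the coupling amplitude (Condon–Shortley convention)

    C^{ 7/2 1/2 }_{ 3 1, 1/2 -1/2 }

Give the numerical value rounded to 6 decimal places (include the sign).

triangle: 0!*6!*1!/8! = 720/40320
(j±m)!: 4!*2!*0!*1!*4!*3! = 6912
prefactor² = (2J+1)*Δ*N² = 6912/7
  k=0: +1/(0!*0!*2!*0!*4!*1!) = 1/48
Σ = 1/48  ⇒  CG² = 6912/7*1/48² = 3/7
CG = +√(3/7) = +0.654654

+0.654654  (= +√(3/7))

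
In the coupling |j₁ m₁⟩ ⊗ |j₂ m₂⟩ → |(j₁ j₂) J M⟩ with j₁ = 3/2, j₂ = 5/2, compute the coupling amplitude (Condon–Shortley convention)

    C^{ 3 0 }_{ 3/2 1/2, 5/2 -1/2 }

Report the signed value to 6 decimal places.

+√(1/5) ≈ +0.447214

√[7·1!2!4!/8! · 2!1!2!3!3!3!] = √(36/5)
  +(−1)^0/∏(0,1,1,2,1,2)! = 1/4  (running 1/4)
  +(−1)^1/∏(1,0,0,1,2,3)! = -1/12  (running 1/6)
⟨..|..⟩ = √(36/5)·(1/6) = +0.447214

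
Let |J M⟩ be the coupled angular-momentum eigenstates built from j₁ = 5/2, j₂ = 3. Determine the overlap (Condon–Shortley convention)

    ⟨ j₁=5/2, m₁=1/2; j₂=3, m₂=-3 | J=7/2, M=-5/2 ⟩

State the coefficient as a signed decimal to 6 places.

+0.654654  (= +√(3/7))

triangle: 2!·3!·4!/10! = 288/3628800
(j±m)!: 3!·2!·0!·6!·1!·6! = 6220800
prefactor² = (2J+1)·Δ·N² = 27648/7
  k=0: +1/(0!·2!·2!·0!·1!·4!) = 1/96
Σ = 1/96  ⇒  CG² = 27648/7·1/96² = 3/7
CG = +√(3/7) = +0.654654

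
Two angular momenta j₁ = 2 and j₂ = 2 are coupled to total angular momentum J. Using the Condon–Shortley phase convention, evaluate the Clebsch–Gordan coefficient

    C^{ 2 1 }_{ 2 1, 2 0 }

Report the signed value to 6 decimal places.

-0.267261  (= −√(1/14))

triangle: 2!*2!*2!/7! = 8/5040
(j±m)!: 3!*1!*2!*2!*3!*1! = 144
prefactor² = (2J+1)*Δ*N² = 8/7
  k=0: +1/(0!*2!*1!*2!*1!*0!) = 1/4
  k=1: −1/(1!*1!*0!*1!*2!*1!) = -1/2
Σ = -1/4  ⇒  CG² = 8/7*(-1/4)² = 1/14
CG = −√(1/14) = -0.267261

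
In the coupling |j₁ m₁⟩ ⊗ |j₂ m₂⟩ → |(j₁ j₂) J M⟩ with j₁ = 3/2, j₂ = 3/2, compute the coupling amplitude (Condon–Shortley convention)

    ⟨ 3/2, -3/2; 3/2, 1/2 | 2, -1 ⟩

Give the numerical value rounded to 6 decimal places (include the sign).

j₁+j₂−J=1  J+j₁−j₂=2  J−j₁+j₂=2  j₁+j₂+J+1=6
(j₁±m₁, j₂±m₂, J±M) = (0,3,2,1,1,3)
P² = 2
sum k=1..1:
  [1] −1/2 = -1/2
S = -1/2
C² = P²·S² = 1/2 ; C = -0.707107

-0.707107  (= −√(1/2))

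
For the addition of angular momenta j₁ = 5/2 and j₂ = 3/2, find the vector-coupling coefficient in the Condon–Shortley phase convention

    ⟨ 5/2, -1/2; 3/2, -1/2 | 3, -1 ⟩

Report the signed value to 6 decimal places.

√[7·1!4!2!/8! · 2!3!1!2!2!4!] = √(48/5)
  +(−1)^0/∏(0,1,3,1,1,1)! = 1/6  (running 1/6)
  +(−1)^1/∏(1,0,2,0,2,2)! = -1/8  (running 1/24)
⟨..|..⟩ = √(48/5)·(1/24) = +0.129099

+0.129099  (= +√(1/60))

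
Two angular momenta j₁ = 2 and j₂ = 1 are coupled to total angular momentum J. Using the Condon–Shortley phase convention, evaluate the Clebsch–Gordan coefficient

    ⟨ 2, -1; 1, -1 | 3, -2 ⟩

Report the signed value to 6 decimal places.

+0.816497

√[7·0!4!2!/7! · 1!3!0!2!1!5!] = √(96)
  +(−1)^0/∏(0,0,3,0,1,2)! = 1/12  (running 1/12)
⟨..|..⟩ = √(96)·(1/12) = +0.816497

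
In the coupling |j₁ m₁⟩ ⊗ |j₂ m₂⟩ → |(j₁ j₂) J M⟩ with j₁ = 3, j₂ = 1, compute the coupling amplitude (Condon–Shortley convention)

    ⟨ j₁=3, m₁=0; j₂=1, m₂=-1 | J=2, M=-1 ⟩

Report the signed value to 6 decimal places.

+√(1/7) = +0.377964

j₁+j₂−J=2  J+j₁−j₂=4  J−j₁+j₂=0  j₁+j₂+J+1=7
(j₁±m₁, j₂±m₂, J±M) = (3,3,0,2,1,3)
P² = 144/7
sum k=0..0:
  [0] +1/12 = 1/12
S = 1/12
C² = P²·S² = 1/7 ; C = +0.377964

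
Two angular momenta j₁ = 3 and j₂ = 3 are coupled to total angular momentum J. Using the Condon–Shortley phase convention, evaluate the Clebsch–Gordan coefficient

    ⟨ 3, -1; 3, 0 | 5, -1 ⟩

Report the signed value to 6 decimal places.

√[11·1!5!5!/12! · 2!4!3!3!4!6!] = √(69120/7)
  +(−1)^0/∏(0,1,4,3,1,2)! = 1/288  (running 1/288)
  +(−1)^1/∏(1,0,3,2,2,3)! = -1/144  (running -1/288)
⟨..|..⟩ = √(69120/7)·(-1/288) = -0.345033

-0.345033  (= −√(5/42))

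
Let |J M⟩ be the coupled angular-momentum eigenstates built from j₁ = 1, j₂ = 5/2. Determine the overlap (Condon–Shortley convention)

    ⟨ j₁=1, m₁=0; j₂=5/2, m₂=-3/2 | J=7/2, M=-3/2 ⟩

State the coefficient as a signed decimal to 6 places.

j₁+j₂−J=0  J+j₁−j₂=2  J−j₁+j₂=5  j₁+j₂+J+1=8
(j₁±m₁, j₂±m₂, J±M) = (1,1,1,4,2,5)
P² = 1920/7
sum k=0..0:
  [0] +1/24 = 1/24
S = 1/24
C² = P²·S² = 10/21 ; C = +0.690066

+√(10/21) ≈ +0.690066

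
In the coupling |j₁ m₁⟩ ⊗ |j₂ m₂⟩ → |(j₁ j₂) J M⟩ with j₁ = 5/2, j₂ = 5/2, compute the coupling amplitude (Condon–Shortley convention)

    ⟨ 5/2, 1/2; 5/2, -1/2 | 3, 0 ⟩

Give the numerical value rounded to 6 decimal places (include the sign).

triangle: 2!×3!×3!/9! = 72/362880
(j±m)!: 3!×2!×2!×3!×3!×3! = 5184
prefactor² = (2J+1)×Δ×N² = 36/5
  k=0: +1/(0!×2!×2!×2!×1!×1!) = 1/8
  k=1: −1/(1!×1!×1!×1!×2!×2!) = -1/4
  k=2: +1/(2!×0!×0!×0!×3!×3!) = 1/72
Σ = -1/9  ⇒  CG² = 36/5×(-1/9)² = 4/45
CG = −√(4/45) = -0.298142

-0.298142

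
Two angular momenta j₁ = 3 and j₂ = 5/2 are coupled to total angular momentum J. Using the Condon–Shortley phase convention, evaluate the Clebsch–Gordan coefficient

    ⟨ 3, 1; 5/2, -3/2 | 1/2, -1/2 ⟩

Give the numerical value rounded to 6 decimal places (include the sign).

-0.308607  (= −√(2/21))

j₁+j₂−J=5  J+j₁−j₂=1  J−j₁+j₂=0  j₁+j₂+J+1=7
(j₁±m₁, j₂±m₂, J±M) = (4,2,1,4,0,1)
P² = 384/7
sum k=1..1:
  [1] −1/24 = -1/24
S = -1/24
C² = P²·S² = 2/21 ; C = -0.308607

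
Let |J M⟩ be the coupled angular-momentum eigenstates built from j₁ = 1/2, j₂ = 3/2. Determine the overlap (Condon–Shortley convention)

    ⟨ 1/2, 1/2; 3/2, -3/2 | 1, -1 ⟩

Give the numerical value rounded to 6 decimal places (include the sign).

+√(3/4) ≈ +0.866025

triangle: 1!*0!*2!/4! = 2/24
(j±m)!: 1!*0!*0!*3!*0!*2! = 12
prefactor² = (2J+1)*Δ*N² = 3
  k=0: +1/(0!*1!*0!*0!*0!*2!) = 1/2
Σ = 1/2  ⇒  CG² = 3*1/2² = 3/4
CG = +√(3/4) = +0.866025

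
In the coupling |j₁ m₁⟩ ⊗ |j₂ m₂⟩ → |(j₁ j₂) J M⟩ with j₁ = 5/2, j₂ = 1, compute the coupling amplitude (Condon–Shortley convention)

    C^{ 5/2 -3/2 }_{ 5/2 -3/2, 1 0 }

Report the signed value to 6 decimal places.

triangle: 1!*4!*1!/7! = 24/5040
(j±m)!: 1!*4!*1!*1!*1!*4! = 576
prefactor² = (2J+1)*Δ*N² = 576/35
  k=0: +1/(0!*1!*4!*1!*0!*0!) = 1/24
  k=1: −1/(1!*0!*3!*0!*1!*1!) = -1/6
Σ = -1/8  ⇒  CG² = 576/35*(-1/8)² = 9/35
CG = −√(9/35) = -0.507093

-0.507093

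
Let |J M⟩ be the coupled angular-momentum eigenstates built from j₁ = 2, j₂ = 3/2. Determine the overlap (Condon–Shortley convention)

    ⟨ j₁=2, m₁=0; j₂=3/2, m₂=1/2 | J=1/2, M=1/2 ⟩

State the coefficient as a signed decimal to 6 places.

triangle: 3!*1!*0!/5! = 6/120
(j±m)!: 2!*2!*2!*1!*1!*0! = 8
prefactor² = (2J+1)*Δ*N² = 4/5
  k=2: +1/(2!*1!*0!*0!*1!*0!) = 1/2
Σ = 1/2  ⇒  CG² = 4/5*1/2² = 1/5
CG = +√(1/5) = +0.447214

+√(1/5) = +0.447214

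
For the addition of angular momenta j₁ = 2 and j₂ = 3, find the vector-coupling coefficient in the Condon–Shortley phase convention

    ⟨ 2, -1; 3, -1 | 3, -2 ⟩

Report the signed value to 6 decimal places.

−√(1/4) = -0.500000

√[7·2!2!4!/9! · 1!3!2!4!1!5!] = √(64)
  +(−1)^1/∏(1,1,2,1,0,3)! = -1/12  (running -1/12)
  +(−1)^2/∏(2,0,1,0,1,4)! = 1/48  (running -1/16)
⟨..|..⟩ = √(64)·(-1/16) = -0.500000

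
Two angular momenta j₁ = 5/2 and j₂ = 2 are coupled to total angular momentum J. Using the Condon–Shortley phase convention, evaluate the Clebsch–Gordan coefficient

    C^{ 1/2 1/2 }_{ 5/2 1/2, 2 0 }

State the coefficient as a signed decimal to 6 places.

triangle: 4!×1!×0!/6! = 24/720
(j±m)!: 3!×2!×2!×2!×1!×0! = 48
prefactor² = (2J+1)×Δ×N² = 16/5
  k=2: +1/(2!×2!×0!×0!×1!×0!) = 1/4
Σ = 1/4  ⇒  CG² = 16/5×1/4² = 1/5
CG = +√(1/5) = +0.447214

+√(1/5) = +0.447214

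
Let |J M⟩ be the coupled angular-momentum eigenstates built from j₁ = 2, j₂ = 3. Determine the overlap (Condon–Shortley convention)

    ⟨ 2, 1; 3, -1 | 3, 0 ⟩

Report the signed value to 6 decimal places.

j₁+j₂−J=2  J+j₁−j₂=2  J−j₁+j₂=4  j₁+j₂+J+1=9
(j₁±m₁, j₂±m₂, J±M) = (3,1,2,4,3,3)
P² = 96/5
sum k=0..1:
  [0] +1/8 = 1/8
  [1] −1/12 = -1/12
S = 1/24
C² = P²·S² = 1/30 ; C = +0.182574

+√(1/30) = +0.182574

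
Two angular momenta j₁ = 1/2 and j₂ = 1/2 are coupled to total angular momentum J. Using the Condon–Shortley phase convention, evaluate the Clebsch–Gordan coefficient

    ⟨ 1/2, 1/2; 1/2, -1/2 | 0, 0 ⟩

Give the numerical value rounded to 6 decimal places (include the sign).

triangle: 1!·0!·0!/2! = 1/2
(j±m)!: 1!·0!·0!·1!·0!·0! = 1
prefactor² = (2J+1)·Δ·N² = 1/2
  k=0: +1/(0!·1!·0!·0!·0!·0!) = 1
Σ = 1  ⇒  CG² = 1/2·1² = 1/2
CG = +√(1/2) = +0.707107

+√(1/2) = +0.707107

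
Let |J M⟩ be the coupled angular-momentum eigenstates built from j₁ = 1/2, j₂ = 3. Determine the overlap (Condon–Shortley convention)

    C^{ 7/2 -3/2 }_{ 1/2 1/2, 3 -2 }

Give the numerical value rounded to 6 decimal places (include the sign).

+√(2/7) = +0.534522

√[8·0!1!6!/8! · 1!0!1!5!2!5!] = √(28800/7)
  +(−1)^0/∏(0,0,0,1,1,5)! = 1/120  (running 1/120)
⟨..|..⟩ = √(28800/7)·(1/120) = +0.534522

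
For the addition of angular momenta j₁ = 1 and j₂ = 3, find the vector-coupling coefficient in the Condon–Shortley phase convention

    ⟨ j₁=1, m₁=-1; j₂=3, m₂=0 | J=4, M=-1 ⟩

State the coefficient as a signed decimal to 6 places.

√[9·0!2!6!/9! · 0!2!3!3!3!5!] = √(12960/7)
  +(−1)^0/∏(0,0,2,3,0,3)! = 1/72  (running 1/72)
⟨..|..⟩ = √(12960/7)·(1/72) = +0.597614

+√(5/14) ≈ +0.597614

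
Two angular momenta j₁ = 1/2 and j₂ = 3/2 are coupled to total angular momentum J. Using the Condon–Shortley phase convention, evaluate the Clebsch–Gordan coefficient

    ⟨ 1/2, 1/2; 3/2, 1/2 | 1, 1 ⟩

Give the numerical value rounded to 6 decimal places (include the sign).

√[3·1!0!2!/4! · 1!0!2!1!2!0!] = √(1)
  +(−1)^0/∏(0,1,0,2,0,0)! = 1/2  (running 1/2)
⟨..|..⟩ = √(1)·(1/2) = +0.500000

+√(1/4) = +0.500000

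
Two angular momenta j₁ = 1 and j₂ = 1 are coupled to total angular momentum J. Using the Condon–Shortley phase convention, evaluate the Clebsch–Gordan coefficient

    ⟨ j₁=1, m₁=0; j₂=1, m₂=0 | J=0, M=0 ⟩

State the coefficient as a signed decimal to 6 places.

-0.577350  (= −√(1/3))

√[1·2!0!0!/3! · 1!1!1!1!0!0!] = √(1/3)
  +(−1)^1/∏(1,1,0,0,0,0)! = -1  (running -1)
⟨..|..⟩ = √(1/3)·(-1) = -0.577350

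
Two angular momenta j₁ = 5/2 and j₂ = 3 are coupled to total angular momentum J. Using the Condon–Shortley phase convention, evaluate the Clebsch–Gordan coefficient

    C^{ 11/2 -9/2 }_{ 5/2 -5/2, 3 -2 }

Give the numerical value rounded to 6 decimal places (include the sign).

+√(6/11) ≈ +0.738549

j₁+j₂−J=0  J+j₁−j₂=5  J−j₁+j₂=6  j₁+j₂+J+1=12
(j₁±m₁, j₂±m₂, J±M) = (0,5,1,5,1,10)
P² = 1244160000/11
sum k=0..0:
  [0] +1/14400 = 1/14400
S = 1/14400
C² = P²·S² = 6/11 ; C = +0.738549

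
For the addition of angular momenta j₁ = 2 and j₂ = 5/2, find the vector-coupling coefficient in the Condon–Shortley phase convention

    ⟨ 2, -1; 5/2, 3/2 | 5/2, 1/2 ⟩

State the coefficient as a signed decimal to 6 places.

+0.414039  (= +√(6/35))

j₁+j₂−J=2  J+j₁−j₂=2  J−j₁+j₂=3  j₁+j₂+J+1=8
(j₁±m₁, j₂±m₂, J±M) = (1,3,4,1,3,2)
P² = 216/35
sum k=1..2:
  [1] −1/12 = -1/12
  [2] +1/4 = 1/4
S = 1/6
C² = P²·S² = 6/35 ; C = +0.414039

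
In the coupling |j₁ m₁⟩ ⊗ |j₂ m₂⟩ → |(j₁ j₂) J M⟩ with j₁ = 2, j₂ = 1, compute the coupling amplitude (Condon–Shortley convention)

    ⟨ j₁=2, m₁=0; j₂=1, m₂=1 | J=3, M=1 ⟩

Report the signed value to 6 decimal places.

√[7·0!4!2!/7! · 2!2!2!0!4!2!] = √(128/5)
  +(−1)^0/∏(0,0,2,2,2,0)! = 1/8  (running 1/8)
⟨..|..⟩ = √(128/5)·(1/8) = +0.632456

+√(2/5) ≈ +0.632456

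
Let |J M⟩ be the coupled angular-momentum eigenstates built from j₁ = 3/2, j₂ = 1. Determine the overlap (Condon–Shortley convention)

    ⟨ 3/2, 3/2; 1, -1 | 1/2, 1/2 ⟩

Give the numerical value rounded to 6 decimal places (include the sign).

+0.707107

√[2·2!1!0!/4! · 3!0!0!2!1!0!] = √(2)
  +(−1)^0/∏(0,2,0,0,1,0)! = 1/2  (running 1/2)
⟨..|..⟩ = √(2)·(1/2) = +0.707107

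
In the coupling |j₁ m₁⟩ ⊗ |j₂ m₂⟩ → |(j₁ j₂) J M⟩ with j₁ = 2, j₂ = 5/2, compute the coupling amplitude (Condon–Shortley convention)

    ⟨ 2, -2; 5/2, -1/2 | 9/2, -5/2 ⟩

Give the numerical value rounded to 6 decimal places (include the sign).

+0.527046  (= +√(5/18))

√[10·0!4!5!/10! · 0!4!2!3!2!7!] = √(23040)
  +(−1)^0/∏(0,0,4,2,0,3)! = 1/288  (running 1/288)
⟨..|..⟩ = √(23040)·(1/288) = +0.527046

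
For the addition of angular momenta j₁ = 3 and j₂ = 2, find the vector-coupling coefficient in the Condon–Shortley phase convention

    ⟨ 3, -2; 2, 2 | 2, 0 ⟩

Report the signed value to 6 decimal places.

j₁+j₂−J=3  J+j₁−j₂=3  J−j₁+j₂=1  j₁+j₂+J+1=8
(j₁±m₁, j₂±m₂, J±M) = (1,5,4,0,2,2)
P² = 360/7
sum k=3..3:
  [3] −1/12 = -1/12
S = -1/12
C² = P²·S² = 5/14 ; C = -0.597614

−√(5/14) ≈ -0.597614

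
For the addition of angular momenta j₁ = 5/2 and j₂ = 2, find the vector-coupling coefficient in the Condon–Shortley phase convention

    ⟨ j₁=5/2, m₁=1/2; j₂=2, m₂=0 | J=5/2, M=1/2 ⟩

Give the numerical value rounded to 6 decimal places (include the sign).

−√(8/35) ≈ -0.478091

√[6·2!3!2!/8! · 3!2!2!2!3!2!] = √(72/35)
  +(−1)^0/∏(0,2,2,2,1,0)! = 1/8  (running 1/8)
  +(−1)^1/∏(1,1,1,1,2,1)! = -1/2  (running -3/8)
  +(−1)^2/∏(2,0,0,0,3,2)! = 1/24  (running -1/3)
⟨..|..⟩ = √(72/35)·(-1/3) = -0.478091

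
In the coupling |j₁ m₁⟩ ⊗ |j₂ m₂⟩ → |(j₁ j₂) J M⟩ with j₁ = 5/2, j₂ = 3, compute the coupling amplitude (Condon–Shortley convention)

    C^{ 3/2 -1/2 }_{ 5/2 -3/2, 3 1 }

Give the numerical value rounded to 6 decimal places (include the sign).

-0.483046  (= −√(7/30))

j₁+j₂−J=4  J+j₁−j₂=1  J−j₁+j₂=2  j₁+j₂+J+1=8
(j₁±m₁, j₂±m₂, J±M) = (1,4,4,2,1,2)
P² = 384/35
sum k=3..4:
  [3] −1/6 = -1/6
  [4] +1/48 = 1/48
S = -7/48
C² = P²·S² = 7/30 ; C = -0.483046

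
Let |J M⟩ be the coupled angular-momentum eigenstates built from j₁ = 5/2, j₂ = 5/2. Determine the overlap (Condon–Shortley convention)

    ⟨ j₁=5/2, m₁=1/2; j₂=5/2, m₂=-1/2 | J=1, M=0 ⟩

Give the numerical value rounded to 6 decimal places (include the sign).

j₁+j₂−J=4  J+j₁−j₂=1  J−j₁+j₂=1  j₁+j₂+J+1=7
(j₁±m₁, j₂±m₂, J±M) = (3,2,2,3,1,1)
P² = 72/35
sum k=1..2:
  [1] −1/6 = -1/6
  [2] +1/4 = 1/4
S = 1/12
C² = P²·S² = 1/70 ; C = +0.119523

+√(1/70) ≈ +0.119523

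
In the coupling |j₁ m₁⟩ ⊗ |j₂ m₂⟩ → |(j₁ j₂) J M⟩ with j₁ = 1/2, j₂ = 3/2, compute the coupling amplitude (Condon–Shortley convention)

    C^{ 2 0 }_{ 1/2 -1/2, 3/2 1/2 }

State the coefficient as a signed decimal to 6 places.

√[5·0!1!3!/5! · 0!1!2!1!2!2!] = √(2)
  +(−1)^0/∏(0,0,1,2,0,1)! = 1/2  (running 1/2)
⟨..|..⟩ = √(2)·(1/2) = +0.707107

+√(1/2) = +0.707107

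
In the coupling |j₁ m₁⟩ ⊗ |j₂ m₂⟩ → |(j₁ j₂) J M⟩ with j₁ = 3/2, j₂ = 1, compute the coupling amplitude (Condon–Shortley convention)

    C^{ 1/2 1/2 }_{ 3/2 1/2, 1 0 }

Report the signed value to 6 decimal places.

-0.577350  (= −√(1/3))

j₁+j₂−J=2  J+j₁−j₂=1  J−j₁+j₂=0  j₁+j₂+J+1=4
(j₁±m₁, j₂±m₂, J±M) = (2,1,1,1,1,0)
P² = 1/3
sum k=1..1:
  [1] −1/1 = -1
S = -1
C² = P²·S² = 1/3 ; C = -0.577350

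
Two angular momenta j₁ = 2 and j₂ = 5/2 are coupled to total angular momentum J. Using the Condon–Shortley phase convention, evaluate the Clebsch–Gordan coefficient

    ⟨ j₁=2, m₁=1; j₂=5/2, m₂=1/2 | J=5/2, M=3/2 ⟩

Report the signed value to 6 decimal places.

-0.414039

triangle: 2!×2!×3!/8! = 24/40320
(j±m)!: 3!×1!×3!×2!×4!×1! = 1728
prefactor² = (2J+1)×Δ×N² = 216/35
  k=0: +1/(0!×2!×1!×3!×1!×0!) = 1/12
  k=1: −1/(1!×1!×0!×2!×2!×1!) = -1/4
Σ = -1/6  ⇒  CG² = 216/35×(-1/6)² = 6/35
CG = −√(6/35) = -0.414039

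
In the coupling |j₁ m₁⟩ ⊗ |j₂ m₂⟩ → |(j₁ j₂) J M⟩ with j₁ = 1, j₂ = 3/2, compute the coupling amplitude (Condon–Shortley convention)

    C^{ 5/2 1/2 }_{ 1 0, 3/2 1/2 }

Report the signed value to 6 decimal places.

√[6·0!2!3!/6! · 1!1!2!1!3!2!] = √(12/5)
  +(−1)^0/∏(0,0,1,2,1,1)! = 1/2  (running 1/2)
⟨..|..⟩ = √(12/5)·(1/2) = +0.774597

+√(3/5) = +0.774597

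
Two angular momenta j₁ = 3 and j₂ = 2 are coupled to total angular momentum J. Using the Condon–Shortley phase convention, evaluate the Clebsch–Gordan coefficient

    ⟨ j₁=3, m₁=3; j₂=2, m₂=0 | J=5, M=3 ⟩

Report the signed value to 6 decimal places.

+0.365148

√[11·0!6!4!/11! · 6!0!2!2!8!2!] = √(1105920)
  +(−1)^0/∏(0,0,0,2,6,2)! = 1/2880  (running 1/2880)
⟨..|..⟩ = √(1105920)·(1/2880) = +0.365148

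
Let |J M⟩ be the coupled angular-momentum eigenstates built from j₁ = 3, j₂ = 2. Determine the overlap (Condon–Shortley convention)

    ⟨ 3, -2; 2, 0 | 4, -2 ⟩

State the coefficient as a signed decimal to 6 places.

-0.585540  (= −√(12/35))

triangle: 1!*5!*3!/10! = 720/3628800
(j±m)!: 1!*5!*2!*2!*2!*6! = 691200
prefactor² = (2J+1)*Δ*N² = 8640/7
  k=0: +1/(0!*1!*5!*2!*0!*1!) = 1/240
  k=1: −1/(1!*0!*4!*1!*1!*2!) = -1/48
Σ = -1/60  ⇒  CG² = 8640/7*(-1/60)² = 12/35
CG = −√(12/35) = -0.585540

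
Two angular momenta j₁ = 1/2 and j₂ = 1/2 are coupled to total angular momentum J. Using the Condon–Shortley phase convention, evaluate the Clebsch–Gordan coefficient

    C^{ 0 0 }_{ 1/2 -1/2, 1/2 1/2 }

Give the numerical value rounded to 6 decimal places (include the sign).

−√(1/2) ≈ -0.707107

√[1·1!0!0!/2! · 0!1!1!0!0!0!] = √(1/2)
  +(−1)^1/∏(1,0,0,0,0,0)! = -1  (running -1)
⟨..|..⟩ = √(1/2)·(-1) = -0.707107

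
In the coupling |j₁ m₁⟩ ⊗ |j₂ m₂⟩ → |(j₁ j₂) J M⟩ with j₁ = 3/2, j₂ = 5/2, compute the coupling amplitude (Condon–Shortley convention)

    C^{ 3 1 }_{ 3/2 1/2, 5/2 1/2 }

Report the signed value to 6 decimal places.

triangle: 1!·2!·4!/8! = 48/40320
(j±m)!: 2!·1!·3!·2!·4!·2! = 1152
prefactor² = (2J+1)·Δ·N² = 48/5
  k=0: +1/(0!·1!·1!·3!·1!·1!) = 1/6
  k=1: −1/(1!·0!·0!·2!·2!·2!) = -1/8
Σ = 1/24  ⇒  CG² = 48/5·1/24² = 1/60
CG = +√(1/60) = +0.129099

+0.129099  (= +√(1/60))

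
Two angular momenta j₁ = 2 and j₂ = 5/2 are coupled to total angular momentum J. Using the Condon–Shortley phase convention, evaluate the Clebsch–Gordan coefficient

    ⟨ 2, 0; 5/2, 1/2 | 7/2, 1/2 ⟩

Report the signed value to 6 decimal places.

−√(4/105) = -0.195180

j₁+j₂−J=1  J+j₁−j₂=3  J−j₁+j₂=4  j₁+j₂+J+1=9
(j₁±m₁, j₂±m₂, J±M) = (2,2,3,2,4,3)
P² = 768/35
sum k=0..1:
  [0] +1/12 = 1/12
  [1] −1/8 = -1/8
S = -1/24
C² = P²·S² = 4/105 ; C = -0.195180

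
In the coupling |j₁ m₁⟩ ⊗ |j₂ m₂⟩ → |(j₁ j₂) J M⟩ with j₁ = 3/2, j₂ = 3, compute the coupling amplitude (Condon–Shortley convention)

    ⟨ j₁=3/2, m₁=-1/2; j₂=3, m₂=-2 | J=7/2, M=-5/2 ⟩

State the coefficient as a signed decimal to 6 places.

+√(1/7) = +0.377964

triangle: 1!*2!*5!/9! = 240/362880
(j±m)!: 1!*2!*1!*5!*1!*6! = 172800
prefactor² = (2J+1)*Δ*N² = 6400/7
  k=0: +1/(0!*1!*2!*1!*0!*4!) = 1/48
  k=1: −1/(1!*0!*1!*0!*1!*5!) = -1/120
Σ = 1/80  ⇒  CG² = 6400/7*1/80² = 1/7
CG = +√(1/7) = +0.377964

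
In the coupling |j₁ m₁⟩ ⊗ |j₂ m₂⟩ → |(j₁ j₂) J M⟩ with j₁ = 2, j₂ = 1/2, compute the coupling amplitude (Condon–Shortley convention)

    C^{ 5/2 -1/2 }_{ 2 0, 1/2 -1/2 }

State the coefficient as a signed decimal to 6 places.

+√(3/5) = +0.774597

triangle: 0!·4!·1!/6! = 24/720
(j±m)!: 2!·2!·0!·1!·2!·3! = 48
prefactor² = (2J+1)·Δ·N² = 48/5
  k=0: +1/(0!·0!·2!·0!·2!·1!) = 1/4
Σ = 1/4  ⇒  CG² = 48/5·1/4² = 3/5
CG = +√(3/5) = +0.774597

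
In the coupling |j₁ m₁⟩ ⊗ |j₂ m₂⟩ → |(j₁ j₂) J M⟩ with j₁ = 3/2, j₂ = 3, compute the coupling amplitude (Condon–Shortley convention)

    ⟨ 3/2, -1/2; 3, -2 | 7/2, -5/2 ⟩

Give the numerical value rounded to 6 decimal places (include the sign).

+0.377964  (= +√(1/7))

√[8·1!2!5!/9! · 1!2!1!5!1!6!] = √(6400/7)
  +(−1)^0/∏(0,1,2,1,0,4)! = 1/48  (running 1/48)
  +(−1)^1/∏(1,0,1,0,1,5)! = -1/120  (running 1/80)
⟨..|..⟩ = √(6400/7)·(1/80) = +0.377964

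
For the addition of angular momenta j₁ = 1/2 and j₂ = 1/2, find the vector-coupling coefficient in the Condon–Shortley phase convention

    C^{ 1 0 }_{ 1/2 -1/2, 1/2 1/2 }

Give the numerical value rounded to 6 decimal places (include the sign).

j₁+j₂−J=0  J+j₁−j₂=1  J−j₁+j₂=1  j₁+j₂+J+1=3
(j₁±m₁, j₂±m₂, J±M) = (0,1,1,0,1,1)
P² = 1/2
sum k=0..0:
  [0] +1/1 = 1
S = 1
C² = P²·S² = 1/2 ; C = +0.707107

+√(1/2) = +0.707107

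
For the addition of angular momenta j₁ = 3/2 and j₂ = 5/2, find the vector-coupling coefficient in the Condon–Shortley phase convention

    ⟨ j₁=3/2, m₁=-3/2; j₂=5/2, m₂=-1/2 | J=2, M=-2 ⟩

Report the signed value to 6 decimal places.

+0.377964  (= +√(1/7))

triangle: 2!·1!·3!/7! = 12/5040
(j±m)!: 0!·3!·2!·3!·0!·4! = 1728
prefactor² = (2J+1)·Δ·N² = 144/7
  k=2: +1/(2!·0!·1!·0!·0!·3!) = 1/12
Σ = 1/12  ⇒  CG² = 144/7·1/12² = 1/7
CG = +√(1/7) = +0.377964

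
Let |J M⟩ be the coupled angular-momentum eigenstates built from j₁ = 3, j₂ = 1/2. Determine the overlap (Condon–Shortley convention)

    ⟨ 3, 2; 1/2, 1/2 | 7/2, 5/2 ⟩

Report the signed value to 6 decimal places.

triangle: 0!·6!·1!/8! = 720/40320
(j±m)!: 5!·1!·1!·0!·6!·1! = 86400
prefactor² = (2J+1)·Δ·N² = 86400/7
  k=0: +1/(0!·0!·1!·1!·5!·0!) = 1/120
Σ = 1/120  ⇒  CG² = 86400/7·1/120² = 6/7
CG = +√(6/7) = +0.925820

+√(6/7) = +0.925820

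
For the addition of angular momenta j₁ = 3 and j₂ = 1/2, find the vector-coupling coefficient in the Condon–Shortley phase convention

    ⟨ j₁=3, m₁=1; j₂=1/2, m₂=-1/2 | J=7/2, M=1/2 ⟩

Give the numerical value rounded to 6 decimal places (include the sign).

triangle: 0!·6!·1!/8! = 720/40320
(j±m)!: 4!·2!·0!·1!·4!·3! = 6912
prefactor² = (2J+1)·Δ·N² = 6912/7
  k=0: +1/(0!·0!·2!·0!·4!·1!) = 1/48
Σ = 1/48  ⇒  CG² = 6912/7·1/48² = 3/7
CG = +√(3/7) = +0.654654

+0.654654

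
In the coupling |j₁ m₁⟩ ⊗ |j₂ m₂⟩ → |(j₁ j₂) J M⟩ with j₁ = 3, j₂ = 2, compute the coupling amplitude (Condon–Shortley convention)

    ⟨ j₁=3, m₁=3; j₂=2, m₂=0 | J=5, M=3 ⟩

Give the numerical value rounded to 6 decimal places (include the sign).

j₁+j₂−J=0  J+j₁−j₂=6  J−j₁+j₂=4  j₁+j₂+J+1=11
(j₁±m₁, j₂±m₂, J±M) = (6,0,2,2,8,2)
P² = 1105920
sum k=0..0:
  [0] +1/2880 = 1/2880
S = 1/2880
C² = P²·S² = 2/15 ; C = +0.365148

+0.365148  (= +√(2/15))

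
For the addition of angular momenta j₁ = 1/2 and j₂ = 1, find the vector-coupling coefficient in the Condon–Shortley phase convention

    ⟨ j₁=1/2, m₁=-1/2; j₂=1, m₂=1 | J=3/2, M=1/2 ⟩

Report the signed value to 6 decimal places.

+0.577350

√[4·0!1!2!/4! · 0!1!2!0!2!1!] = √(4/3)
  +(−1)^0/∏(0,0,1,2,0,0)! = 1/2  (running 1/2)
⟨..|..⟩ = √(4/3)·(1/2) = +0.577350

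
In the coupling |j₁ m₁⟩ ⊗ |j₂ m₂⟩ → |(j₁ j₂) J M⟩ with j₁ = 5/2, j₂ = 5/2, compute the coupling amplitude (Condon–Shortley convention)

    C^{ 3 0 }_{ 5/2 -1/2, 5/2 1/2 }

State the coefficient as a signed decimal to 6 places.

√[7·2!3!3!/9! · 2!3!3!2!3!3!] = √(36/5)
  +(−1)^0/∏(0,2,3,3,0,0)! = 1/72  (running 1/72)
  +(−1)^1/∏(1,1,2,2,1,1)! = -1/4  (running -17/72)
  +(−1)^2/∏(2,0,1,1,2,2)! = 1/8  (running -1/9)
⟨..|..⟩ = √(36/5)·(-1/9) = -0.298142

-0.298142  (= −√(4/45))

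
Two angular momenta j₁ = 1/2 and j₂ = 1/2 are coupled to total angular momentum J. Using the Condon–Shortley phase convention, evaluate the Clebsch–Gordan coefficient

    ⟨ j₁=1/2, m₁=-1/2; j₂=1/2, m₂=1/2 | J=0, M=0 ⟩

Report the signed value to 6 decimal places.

j₁+j₂−J=1  J+j₁−j₂=0  J−j₁+j₂=0  j₁+j₂+J+1=2
(j₁±m₁, j₂±m₂, J±M) = (0,1,1,0,0,0)
P² = 1/2
sum k=1..1:
  [1] −1/1 = -1
S = -1
C² = P²·S² = 1/2 ; C = -0.707107

−√(1/2) = -0.707107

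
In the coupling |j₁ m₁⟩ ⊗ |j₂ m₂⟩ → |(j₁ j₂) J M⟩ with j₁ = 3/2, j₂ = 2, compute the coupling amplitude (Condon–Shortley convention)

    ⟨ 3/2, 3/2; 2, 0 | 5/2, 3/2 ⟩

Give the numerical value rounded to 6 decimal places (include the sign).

triangle: 1!×2!×3!/7! = 12/5040
(j±m)!: 3!×0!×2!×2!×4!×1! = 576
prefactor² = (2J+1)×Δ×N² = 288/35
  k=0: +1/(0!×1!×0!×2!×2!×1!) = 1/4
Σ = 1/4  ⇒  CG² = 288/35×1/4² = 18/35
CG = +√(18/35) = +0.717137

+0.717137  (= +√(18/35))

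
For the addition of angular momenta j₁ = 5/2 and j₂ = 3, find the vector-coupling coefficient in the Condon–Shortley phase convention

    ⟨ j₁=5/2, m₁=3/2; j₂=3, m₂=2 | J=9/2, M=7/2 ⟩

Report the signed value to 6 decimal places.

-0.100504  (= −√(1/99))

√[10·1!4!5!/11! · 4!1!5!1!8!1!] = √(921600/11)
  +(−1)^0/∏(0,1,1,5,3,0)! = 1/720  (running 1/720)
  +(−1)^1/∏(1,0,0,4,4,1)! = -1/576  (running -1/2880)
⟨..|..⟩ = √(921600/11)·(-1/2880) = -0.100504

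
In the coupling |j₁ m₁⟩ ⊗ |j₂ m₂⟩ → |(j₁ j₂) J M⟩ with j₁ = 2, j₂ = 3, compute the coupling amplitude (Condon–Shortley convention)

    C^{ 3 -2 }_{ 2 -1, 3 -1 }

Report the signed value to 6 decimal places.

j₁+j₂−J=2  J+j₁−j₂=2  J−j₁+j₂=4  j₁+j₂+J+1=9
(j₁±m₁, j₂±m₂, J±M) = (1,3,2,4,1,5)
P² = 64
sum k=1..2:
  [1] −1/12 = -1/12
  [2] +1/48 = 1/48
S = -1/16
C² = P²·S² = 1/4 ; C = -0.500000

−√(1/4) ≈ -0.500000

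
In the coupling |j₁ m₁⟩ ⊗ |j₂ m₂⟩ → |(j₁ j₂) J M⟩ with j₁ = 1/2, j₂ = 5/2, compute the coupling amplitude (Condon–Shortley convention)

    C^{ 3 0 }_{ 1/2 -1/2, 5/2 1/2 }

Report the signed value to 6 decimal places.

√[7·0!1!5!/7! · 0!1!3!2!3!3!] = √(72)
  +(−1)^0/∏(0,0,1,3,0,2)! = 1/12  (running 1/12)
⟨..|..⟩ = √(72)·(1/12) = +0.707107

+√(1/2) ≈ +0.707107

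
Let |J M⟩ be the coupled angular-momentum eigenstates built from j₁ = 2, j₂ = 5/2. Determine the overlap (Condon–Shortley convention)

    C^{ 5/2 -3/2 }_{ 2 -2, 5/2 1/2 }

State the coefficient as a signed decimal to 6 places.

√[6·2!2!3!/8! · 0!4!3!2!1!4!] = √(864/35)
  +(−1)^2/∏(2,0,2,1,0,2)! = 1/8  (running 1/8)
⟨..|..⟩ = √(864/35)·(1/8) = +0.621059

+0.621059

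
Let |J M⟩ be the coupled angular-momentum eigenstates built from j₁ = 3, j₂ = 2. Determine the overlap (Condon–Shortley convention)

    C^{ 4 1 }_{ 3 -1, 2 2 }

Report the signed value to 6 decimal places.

-0.534522  (= −√(2/7))

j₁+j₂−J=1  J+j₁−j₂=5  J−j₁+j₂=3  j₁+j₂+J+1=10
(j₁±m₁, j₂±m₂, J±M) = (2,4,4,0,5,3)
P² = 10368/7
sum k=1..1:
  [1] −1/72 = -1/72
S = -1/72
C² = P²·S² = 2/7 ; C = -0.534522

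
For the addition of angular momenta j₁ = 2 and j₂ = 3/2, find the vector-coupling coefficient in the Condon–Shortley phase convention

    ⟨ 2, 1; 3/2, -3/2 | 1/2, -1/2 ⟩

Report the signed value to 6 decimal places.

triangle: 3!*1!*0!/5! = 6/120
(j±m)!: 3!*1!*0!*3!*0!*1! = 36
prefactor² = (2J+1)*Δ*N² = 18/5
  k=0: +1/(0!*3!*1!*0!*0!*0!) = 1/6
Σ = 1/6  ⇒  CG² = 18/5*1/6² = 1/10
CG = +√(1/10) = +0.316228

+0.316228  (= +√(1/10))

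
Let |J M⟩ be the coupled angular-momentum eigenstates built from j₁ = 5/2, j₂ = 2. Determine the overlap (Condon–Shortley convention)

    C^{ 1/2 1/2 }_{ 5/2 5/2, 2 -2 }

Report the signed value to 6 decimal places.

+0.577350  (= +√(1/3))

√[2·4!1!0!/6! · 5!0!0!4!1!0!] = √(192)
  +(−1)^0/∏(0,4,0,0,1,0)! = 1/24  (running 1/24)
⟨..|..⟩ = √(192)·(1/24) = +0.577350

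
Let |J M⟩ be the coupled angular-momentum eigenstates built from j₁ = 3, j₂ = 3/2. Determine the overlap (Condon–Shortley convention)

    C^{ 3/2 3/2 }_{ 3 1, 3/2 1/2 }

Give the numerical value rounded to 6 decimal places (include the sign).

√[4·3!3!0!/7! · 4!2!2!1!3!0!] = √(576/35)
  +(−1)^2/∏(2,1,0,0,3,0)! = 1/12  (running 1/12)
⟨..|..⟩ = √(576/35)·(1/12) = +0.338062

+√(4/35) ≈ +0.338062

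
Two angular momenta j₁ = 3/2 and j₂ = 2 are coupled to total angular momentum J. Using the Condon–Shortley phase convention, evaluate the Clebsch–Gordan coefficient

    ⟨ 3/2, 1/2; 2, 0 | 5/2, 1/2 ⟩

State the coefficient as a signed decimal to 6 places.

j₁+j₂−J=1  J+j₁−j₂=2  J−j₁+j₂=3  j₁+j₂+J+1=7
(j₁±m₁, j₂±m₂, J±M) = (2,1,2,2,3,2)
P² = 48/35
sum k=0..1:
  [0] +1/2 = 1/2
  [1] −1/4 = -1/4
S = 1/4
C² = P²·S² = 3/35 ; C = +0.292770

+√(3/35) ≈ +0.292770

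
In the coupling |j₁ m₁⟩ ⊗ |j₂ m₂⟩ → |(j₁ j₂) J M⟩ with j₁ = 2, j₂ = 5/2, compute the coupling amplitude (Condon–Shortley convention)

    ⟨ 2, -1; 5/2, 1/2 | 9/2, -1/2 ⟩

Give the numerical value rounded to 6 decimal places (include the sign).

triangle: 0!×4!×5!/10! = 2880/3628800
(j±m)!: 1!×3!×3!×2!×4!×5! = 207360
prefactor² = (2J+1)×Δ×N² = 11520/7
  k=0: +1/(0!×0!×3!×3!×1!×2!) = 1/72
Σ = 1/72  ⇒  CG² = 11520/7×1/72² = 20/63
CG = +√(20/63) = +0.563436

+√(20/63) ≈ +0.563436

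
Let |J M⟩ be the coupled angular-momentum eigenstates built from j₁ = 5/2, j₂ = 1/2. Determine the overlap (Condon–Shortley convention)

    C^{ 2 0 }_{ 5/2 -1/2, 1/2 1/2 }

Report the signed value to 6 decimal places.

−√(1/2) = -0.707107

triangle: 1!*4!*0!/6! = 24/720
(j±m)!: 2!*3!*1!*0!*2!*2! = 48
prefactor² = (2J+1)*Δ*N² = 8
  k=1: −1/(1!*0!*2!*0!*2!*0!) = -1/4
Σ = -1/4  ⇒  CG² = 8*(-1/4)² = 1/2
CG = −√(1/2) = -0.707107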